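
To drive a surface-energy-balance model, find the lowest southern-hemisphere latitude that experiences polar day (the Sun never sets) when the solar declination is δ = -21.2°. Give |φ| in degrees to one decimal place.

Polar day requires cos H₀ = −tan φ tan δ ≤ −1, i.e. tan φ tan δ ≥ 1.
The boundary is |tan φ| · |tan δ| = 1, so |φ| = 90° − |δ| = 90° − 21.2° = 68.8° in the southern hemisphere.

|φ| = 68.8°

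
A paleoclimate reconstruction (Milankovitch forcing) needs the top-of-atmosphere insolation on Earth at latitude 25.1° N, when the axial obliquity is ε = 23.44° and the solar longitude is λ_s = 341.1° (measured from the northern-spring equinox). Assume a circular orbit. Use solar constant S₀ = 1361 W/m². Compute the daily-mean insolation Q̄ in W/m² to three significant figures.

Q̄ ≈ 353 W/m²

Solar declination: sin δ = sin ε · sin λ_s = sin 23.44° × sin 341.1° = -0.12885, so δ = -7.403°.
cos H₀ = −tan(+25.1°) tan(-7.403°) = 0.0609, H₀ = 1.5099 rad.
Bracket: H₀ sin φ sin δ + cos φ cos δ sin H₀ = 1.5099×0.42420×-0.12885 + 0.90557×0.99166×0.99815 = -0.082528 + 0.896356 = 0.813828.
Q̄ = (S₀/π) × [bracket] = (1361/π) × 0.813828 = 352.6 W/m².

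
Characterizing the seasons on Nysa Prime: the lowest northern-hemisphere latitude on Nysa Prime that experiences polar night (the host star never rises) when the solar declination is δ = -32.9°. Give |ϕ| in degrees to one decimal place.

|ϕ| = 57.1°

Polar night requires cos h₀ = −tan ϕ tan δ ≥ 1, i.e. tan ϕ tan δ ≤ −1.
The boundary is |tan ϕ| · |tan δ| = 1, so |ϕ| = 90° − |δ| = 90° − 32.9° = 57.1° in the northern hemisphere.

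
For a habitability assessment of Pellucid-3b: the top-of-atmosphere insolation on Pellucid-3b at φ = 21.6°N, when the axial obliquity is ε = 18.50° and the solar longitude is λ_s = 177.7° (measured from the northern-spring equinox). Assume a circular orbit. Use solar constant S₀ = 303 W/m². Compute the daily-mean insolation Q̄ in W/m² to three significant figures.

Q̄ ≈ 90.4 W/m²

Solar declination: sin δ = sin ε · sin λ_s = sin 18.50° × sin 177.7° = 0.01273, so δ = +0.730°.
cos H₀ = −tan(+21.6°) tan(+0.730°) = -0.0050, H₀ = 1.5758 rad.
Bracket: H₀ sin φ sin δ + cos φ cos δ sin H₀ = 1.5758×0.36812×0.01273 + 0.92978×0.99992×0.99999 = 0.007384 + 0.929696 = 0.937080.
Q̄ = (S₀/π) × [bracket] = (303/π) × 0.937080 = 90.38 W/m².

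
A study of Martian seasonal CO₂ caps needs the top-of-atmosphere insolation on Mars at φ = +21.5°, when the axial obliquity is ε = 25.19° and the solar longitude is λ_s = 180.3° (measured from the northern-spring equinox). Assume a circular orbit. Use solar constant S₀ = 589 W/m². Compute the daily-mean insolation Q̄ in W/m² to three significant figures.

Solar declination: sin δ = sin ε · sin λ_s = sin 25.19° × sin 180.3° = -0.00223, so δ = -0.128°.
cos H₀ = −tan(+21.5°) tan(-0.128°) = 0.0009, H₀ = 1.5699 rad.
Bracket: H₀ sin φ sin δ + cos φ cos δ sin H₀ = 1.5699×0.36650×-0.00223 + 0.93042×1.00000×1.00000 = -0.001283 + 0.930420 = 0.929137.
Q̄ = (S₀/π) × [bracket] = (589/π) × 0.929137 = 174.2 W/m².

Q̄ ≈ 174 W/m²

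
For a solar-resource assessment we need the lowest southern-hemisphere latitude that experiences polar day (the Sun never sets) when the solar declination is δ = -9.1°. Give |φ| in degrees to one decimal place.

Polar day requires cos H₀ = −tan φ tan δ ≤ −1, i.e. tan φ tan δ ≥ 1.
The boundary is |tan φ| · |tan δ| = 1, so |φ| = 90° − |δ| = 90° − 9.1° = 80.9° in the southern hemisphere.

|φ| = 80.9°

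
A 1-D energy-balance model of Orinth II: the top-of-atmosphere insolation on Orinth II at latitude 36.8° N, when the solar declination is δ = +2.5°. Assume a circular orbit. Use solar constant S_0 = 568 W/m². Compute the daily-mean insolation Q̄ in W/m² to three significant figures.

cos h₀ = −tan(+36.8°) tan(+2.500°) = -0.0327, h₀ = 1.6035 rad.
Bracket: h₀ sin ϕ sin δ + cos ϕ cos δ sin h₀ = 1.6035×0.59902×0.04362 + 0.80073×0.99905×0.99947 = 0.041898 + 0.799545 = 0.841443.
Q̄ = (S_0/π) × [bracket] = (568/π) × 0.841443 = 152.1 W/m².

Q̄ ≈ 152 W/m²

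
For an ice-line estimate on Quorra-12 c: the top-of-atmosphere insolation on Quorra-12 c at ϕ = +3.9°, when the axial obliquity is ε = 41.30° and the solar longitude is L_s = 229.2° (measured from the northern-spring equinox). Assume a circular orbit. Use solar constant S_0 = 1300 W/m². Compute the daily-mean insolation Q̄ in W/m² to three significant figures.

Solar declination: sin δ = sin ε · sin L_s = sin 41.30° × sin 229.2° = -0.49962, so δ = -29.975°.
cos h₀ = −tan(+3.9°) tan(-29.975°) = 0.0393, h₀ = 1.5315 rad.
Bracket: h₀ sin ϕ sin δ + cos ϕ cos δ sin h₀ = 1.5315×0.06802×-0.49962 + 0.99768×0.86625×0.99923 = -0.052047 + 0.863575 = 0.811528.
Q̄ = (S_0/π) × [bracket] = (1300/π) × 0.811528 = 335.8 W/m².

Q̄ ≈ 336 W/m²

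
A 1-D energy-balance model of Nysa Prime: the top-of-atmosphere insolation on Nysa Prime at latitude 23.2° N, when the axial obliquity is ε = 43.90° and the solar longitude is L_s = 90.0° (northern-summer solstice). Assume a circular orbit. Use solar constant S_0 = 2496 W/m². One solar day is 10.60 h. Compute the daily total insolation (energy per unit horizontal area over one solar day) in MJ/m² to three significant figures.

Solar declination: sin δ = sin ε · sin L_s = sin 43.90° × sin 90.0° = 0.69340, so δ = +43.900°.
cos h₀ = −tan(+23.2°) tan(+43.900°) = -0.4125, h₀ = 1.9959 rad.
Bracket: h₀ sin ϕ sin δ + cos ϕ cos δ sin h₀ = 1.9959×0.39394×0.69340 + 0.91914×0.72055×0.91098 = 0.545196 + 0.603330 = 1.148526.
Q̄ = (S_0/π) × [bracket] = (2496/π) × 1.148526 = 912.51 W/m².
Daily total = Q̄ × 10.60 h × 3600 s/h = 912.51 × 10.60 × 3600 / 10⁶ = 34.82 MJ/m².

34.8 MJ/m²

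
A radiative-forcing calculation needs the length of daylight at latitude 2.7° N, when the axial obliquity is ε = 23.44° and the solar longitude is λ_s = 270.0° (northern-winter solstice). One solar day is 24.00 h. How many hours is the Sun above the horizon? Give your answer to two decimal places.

Solar declination: sin δ = sin ε · sin λ_s = sin 23.44° × sin 270.0° = -0.39779, so δ = -23.440°.
cos H₀ = −tan φ · tan δ = −tan(+2.7°) × tan(-23.440°) = 0.0204, so H₀ = 1.5503 rad = 88.83°.
Daylight = 2H₀/(2π) × 24.00 h = (1.5503/π) × 24.00 = 11.84 h.

11.84 h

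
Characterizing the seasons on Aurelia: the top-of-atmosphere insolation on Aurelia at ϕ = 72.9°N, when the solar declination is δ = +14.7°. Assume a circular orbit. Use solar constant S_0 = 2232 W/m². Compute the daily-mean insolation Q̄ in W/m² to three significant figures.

Q̄ ≈ 552 W/m²

cos h₀ = −tan(+72.9°) tan(+14.700°) = -0.8528, h₀ = 2.5921 rad.
Bracket: h₀ sin ϕ sin δ + cos ϕ cos δ sin h₀ = 2.5921×0.95579×0.25376 + 0.29404×0.96727×0.52229 = 0.628691 + 0.148548 = 0.777239.
Q̄ = (S_0/π) × [bracket] = (2232/π) × 0.777239 = 552.2 W/m².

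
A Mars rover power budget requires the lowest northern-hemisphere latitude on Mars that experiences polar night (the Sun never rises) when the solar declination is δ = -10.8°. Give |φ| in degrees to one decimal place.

Polar night requires cos H₀ = −tan φ tan δ ≥ 1, i.e. tan φ tan δ ≤ −1.
The boundary is |tan φ| · |tan δ| = 1, so |φ| = 90° − |δ| = 90° − 10.8° = 79.2° in the northern hemisphere.

|φ| = 79.2°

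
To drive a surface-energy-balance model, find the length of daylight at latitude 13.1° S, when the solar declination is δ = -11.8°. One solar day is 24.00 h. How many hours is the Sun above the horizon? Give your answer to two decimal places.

cos H₀ = −tan φ · tan δ = −tan(-13.1°) × tan(-11.800°) = -0.0486, so H₀ = 1.6194 rad = 92.79°.
Daylight = 2H₀/(2π) × 24.00 h = (1.6194/π) × 24.00 = 12.37 h.

12.37 h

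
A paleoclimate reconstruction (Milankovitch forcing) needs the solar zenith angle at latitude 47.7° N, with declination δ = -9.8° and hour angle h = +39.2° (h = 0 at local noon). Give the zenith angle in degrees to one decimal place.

cos θ_z = sin φ sin δ + cos φ cos δ cos h = -0.125892 + 0.513937 = 0.388045.
θ_z = arccos(0.388045) = 67.2°.

θ_z = 67.2°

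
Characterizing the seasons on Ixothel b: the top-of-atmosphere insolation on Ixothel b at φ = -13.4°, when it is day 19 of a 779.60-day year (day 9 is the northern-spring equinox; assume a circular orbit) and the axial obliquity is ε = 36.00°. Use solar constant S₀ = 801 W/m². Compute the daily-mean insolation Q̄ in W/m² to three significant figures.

Solar longitude: λ_s = 360° × (19 − 9)/779.60 = 4.618°.
sin δ = sin 36.00° × sin 4.618° = 0.04732, so δ = +2.712°.
cos H₀ = −tan(-13.4°) tan(+2.712°) = 0.0113, H₀ = 1.5595 rad.
Bracket: H₀ sin φ sin δ + cos φ cos δ sin H₀ = 1.5595×-0.23175×0.04732 + 0.97278×0.99888×0.99994 = -0.017102 + 0.971632 = 0.954530.
Q̄ = (S₀/π) × [bracket] = (801/π) × 0.954530 = 243.4 W/m².

Q̄ ≈ 243 W/m²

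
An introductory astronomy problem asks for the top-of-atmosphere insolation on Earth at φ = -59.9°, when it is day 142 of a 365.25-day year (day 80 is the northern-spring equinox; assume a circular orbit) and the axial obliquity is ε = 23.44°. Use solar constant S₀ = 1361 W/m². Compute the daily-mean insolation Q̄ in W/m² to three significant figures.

Solar longitude: λ_s = 360° × (142 − 80)/365.25 = 61.109°.
sin δ = sin 23.44° × sin 61.109° = 0.34828, so δ = +20.382°.
cos H₀ = −tan(-59.9°) tan(+20.382°) = 0.6409, H₀ = 0.8751 rad.
Bracket: H₀ sin φ sin δ + cos φ cos δ sin H₀ = 0.8751×-0.86515×0.34828 + 0.50151×0.93739×0.76759 = -0.263680 + 0.360852 = 0.097172.
Q̄ = (S₀/π) × [bracket] = (1361/π) × 0.097172 = 42.10 W/m².

Q̄ ≈ 42.1 W/m²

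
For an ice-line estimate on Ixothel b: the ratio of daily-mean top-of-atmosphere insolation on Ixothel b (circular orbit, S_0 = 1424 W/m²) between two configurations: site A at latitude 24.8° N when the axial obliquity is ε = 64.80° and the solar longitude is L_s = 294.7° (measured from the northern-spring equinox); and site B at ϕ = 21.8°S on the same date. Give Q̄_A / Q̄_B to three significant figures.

— Configuration A (ϕ=+24.8°):
Solar declination: sin δ = sin ε · sin L_s = sin 64.80° × sin 294.7° = -0.82204, so δ = -55.290°.
cos h₀ = −tan(+24.8°) tan(-55.290°) = 0.6671, h₀ = 0.8406 rad.
Bracket: h₀ sin ϕ sin δ + cos ϕ cos δ sin h₀ = 0.8406×0.41945×-0.82204 + 0.90778×0.56943×0.74501 = -0.289843 + 0.385108 = 0.095265.
Q̄ = (S_0/π) × [bracket] = (1424/π) × 0.095265 = 43.181 W/m².
— Configuration B (ϕ=-21.8°):
cos h₀ = −tan(-21.8°) tan(-55.290°) = -0.5774, h₀ = 2.1864 rad.
Bracket: h₀ sin ϕ sin δ + cos ϕ cos δ sin h₀ = 2.1864×-0.37137×-0.82204 + 0.92849×0.56943×0.81645 = 0.667466 + 0.431665 = 1.099131.
Q̄ = (S_0/π) × [bracket] = (1424/π) × 1.099131 = 498.21 W/m².
Ratio Q̄_A / Q̄_B = 43.181 / 498.21 = 0.08667.

Q̄_A / Q̄_B ≈ 0.0867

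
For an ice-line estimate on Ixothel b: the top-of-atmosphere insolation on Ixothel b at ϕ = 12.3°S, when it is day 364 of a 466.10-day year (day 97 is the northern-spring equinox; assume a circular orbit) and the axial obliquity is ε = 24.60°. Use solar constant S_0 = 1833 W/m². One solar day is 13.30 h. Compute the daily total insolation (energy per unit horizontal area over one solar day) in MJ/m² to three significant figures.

Solar longitude: L_s = 360° × (364 − 97)/466.10 = 206.222°.
sin δ = sin 24.60° × sin 206.222° = -0.18393, so δ = -10.599°.
cos h₀ = −tan(-12.3°) tan(-10.599°) = -0.0408, h₀ = 1.6116 rad.
Bracket: h₀ sin ϕ sin δ + cos ϕ cos δ sin h₀ = 1.6116×-0.21303×-0.18393 + 0.97705×0.98294×0.99917 = 0.063147 + 0.959584 = 1.022731.
Q̄ = (S_0/π) × [bracket] = (1833/π) × 1.022731 = 596.72 W/m².
Daily total = Q̄ × 13.30 h × 3600 s/h = 596.72 × 13.30 × 3600 / 10⁶ = 28.57 MJ/m².

28.6 MJ/m²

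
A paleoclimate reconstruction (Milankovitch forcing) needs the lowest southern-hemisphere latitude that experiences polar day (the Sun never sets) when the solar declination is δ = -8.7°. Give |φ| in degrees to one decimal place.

|φ| = 81.3°

Polar day requires cos H₀ = −tan φ tan δ ≤ −1, i.e. tan φ tan δ ≥ 1.
The boundary is |tan φ| · |tan δ| = 1, so |φ| = 90° − |δ| = 90° − 8.7° = 81.3° in the southern hemisphere.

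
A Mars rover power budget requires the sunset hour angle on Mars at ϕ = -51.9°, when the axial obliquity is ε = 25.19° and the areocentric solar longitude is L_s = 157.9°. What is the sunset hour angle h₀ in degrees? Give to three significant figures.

sin δ = sin 25.19° × sin 157.9° = 0.16013, so δ = +9.214°.
cos h₀ = −tan ϕ · tan δ = −tan(-51.9°) × tan(+9.214°) = 0.2069, so h₀ = 1.3624 rad = 78.06°.

h₀ = 78.1°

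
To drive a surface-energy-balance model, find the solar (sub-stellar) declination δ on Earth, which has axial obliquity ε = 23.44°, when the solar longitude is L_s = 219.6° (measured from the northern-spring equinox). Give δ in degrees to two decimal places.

δ = -14.69°

sin δ = sin ε · sin L_s = sin 23.44° × sin 219.6° = -0.253560.
δ = arcsin(-0.253560) = -14.69°.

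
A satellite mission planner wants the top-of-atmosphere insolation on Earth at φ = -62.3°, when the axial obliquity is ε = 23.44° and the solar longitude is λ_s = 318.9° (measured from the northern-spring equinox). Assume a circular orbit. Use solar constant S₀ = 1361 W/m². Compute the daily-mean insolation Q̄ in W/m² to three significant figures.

Q̄ ≈ 378 W/m²

Solar declination: sin δ = sin ε · sin λ_s = sin 23.44° × sin 318.9° = -0.26150, so δ = -15.159°.
cos H₀ = −tan(-62.3°) tan(-15.159°) = -0.5160, H₀ = 2.1130 rad.
Bracket: H₀ sin φ sin δ + cos φ cos δ sin H₀ = 2.1130×-0.88539×-0.26150 + 0.46484×0.96520×0.85657 = 0.489222 + 0.384312 = 0.873534.
Q̄ = (S₀/π) × [bracket] = (1361/π) × 0.873534 = 378.4 W/m².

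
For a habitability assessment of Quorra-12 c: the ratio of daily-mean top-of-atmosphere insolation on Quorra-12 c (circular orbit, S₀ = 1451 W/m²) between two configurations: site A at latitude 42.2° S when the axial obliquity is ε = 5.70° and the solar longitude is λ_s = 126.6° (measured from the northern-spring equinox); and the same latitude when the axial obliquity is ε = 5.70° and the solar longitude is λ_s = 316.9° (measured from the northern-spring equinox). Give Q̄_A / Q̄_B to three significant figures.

Q̄_A / Q̄_B ≈ 0.808

— Configuration A (φ=-42.2°):
Solar declination: sin δ = sin ε · sin λ_s = sin 5.70° × sin 126.6° = 0.07974, so δ = +4.573°.
cos H₀ = −tan(-42.2°) tan(+4.573°) = 0.0725, H₀ = 1.4982 rad.
Bracket: H₀ sin φ sin δ + cos φ cos δ sin H₀ = 1.4982×-0.67172×0.07974 + 0.74080×0.99682×0.99737 = -0.080248 + 0.736502 = 0.656254.
Q̄ = (S₀/π) × [bracket] = (1451/π) × 0.656254 = 303.10 W/m².
— Configuration B (φ=-42.2°):
Solar declination: sin δ = sin ε · sin λ_s = sin 5.70° × sin 316.9° = -0.06786, so δ = -3.891°.
cos H₀ = −tan(-42.2°) tan(-3.891°) = -0.0617, H₀ = 1.6325 rad.
Bracket: H₀ sin φ sin δ + cos φ cos δ sin H₀ = 1.6325×-0.67172×-0.06786 + 0.74080×0.99769×0.99810 = 0.074414 + 0.737684 = 0.812098.
Q̄ = (S₀/π) × [bracket] = (1451/π) × 0.812098 = 375.08 W/m².
Ratio Q̄_A / Q̄_B = 303.10 / 375.08 = 0.8081.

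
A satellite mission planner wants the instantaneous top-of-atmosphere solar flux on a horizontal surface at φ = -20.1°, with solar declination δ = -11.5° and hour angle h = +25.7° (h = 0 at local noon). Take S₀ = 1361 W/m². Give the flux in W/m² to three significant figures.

cos θ_z = sin φ sin δ + cos φ cos δ cos h = 0.068515 + 0.829209 = 0.897724.
Flux = S₀ · cos θ_z = 1361 × 0.897724 = 1222 W/m².

1.22e+03 W/m²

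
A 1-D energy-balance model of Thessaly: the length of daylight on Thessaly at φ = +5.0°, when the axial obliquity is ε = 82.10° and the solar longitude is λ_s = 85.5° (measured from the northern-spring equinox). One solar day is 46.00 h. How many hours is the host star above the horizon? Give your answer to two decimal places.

Solar declination: sin δ = sin ε · sin λ_s = sin 82.10° × sin 85.5° = 0.98746, so δ = +80.915°.
cos H₀ = −tan φ · tan δ = −tan(+5.0°) × tan(+80.915°) = -0.5471, so H₀ = 2.1497 rad = 123.17°.
Daylight = 2H₀/(2π) × 46.00 h = (2.1497/π) × 46.00 = 31.48 h.

31.48 h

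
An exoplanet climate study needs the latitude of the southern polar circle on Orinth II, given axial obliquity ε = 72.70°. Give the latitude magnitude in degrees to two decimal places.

The polar circle is the lowest latitude that experiences at least one full rotation of continuous darkness at the northern-summer solstice; it lies at |ϕ| = 90° − ε = 90° − 72.70° = 17.30°.

17.30°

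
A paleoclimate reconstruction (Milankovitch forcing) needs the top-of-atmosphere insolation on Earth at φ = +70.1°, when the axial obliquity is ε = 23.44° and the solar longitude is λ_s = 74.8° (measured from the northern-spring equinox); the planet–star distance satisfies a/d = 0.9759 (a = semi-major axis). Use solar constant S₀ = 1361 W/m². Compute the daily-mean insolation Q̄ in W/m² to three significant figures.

Q̄ ≈ 468 W/m²

Solar declination: sin δ = sin ε · sin λ_s = sin 23.44° × sin 74.8° = 0.38387, so δ = +22.574°.
cos H₀ = −tan(+70.1°) tan(+22.574°) = -1.1484 ≤ −1 ⇒ polar day, H₀ = π.
Bracket: H₀ sin φ sin δ + cos φ cos δ sin H₀ = 3.1416×0.94029×0.38387 + 0.34038×0.92339×0.00000 = 1.133958 + 0.000000 = 1.133958.
Inverse-square distance factor (a/d)² = 0.9759² = 0.952381.
Q̄ = (S₀/π) × 0.952381 × [bracket] = (1361/π) × 0.952381 × 1.133958 = 467.9 W/m².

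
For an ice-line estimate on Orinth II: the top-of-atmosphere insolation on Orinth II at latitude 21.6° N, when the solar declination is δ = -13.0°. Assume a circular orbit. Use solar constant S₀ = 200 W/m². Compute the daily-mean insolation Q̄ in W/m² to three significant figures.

cos H₀ = −tan(+21.6°) tan(-13.000°) = 0.0914, H₀ = 1.4793 rad.
Bracket: H₀ sin φ sin δ + cos φ cos δ sin H₀ = 1.4793×0.36812×-0.22495 + 0.92978×0.97437×0.99581 = -0.122499 + 0.902154 = 0.779655.
Q̄ = (S₀/π) × [bracket] = (200/π) × 0.779655 = 49.63 W/m².

Q̄ ≈ 49.6 W/m²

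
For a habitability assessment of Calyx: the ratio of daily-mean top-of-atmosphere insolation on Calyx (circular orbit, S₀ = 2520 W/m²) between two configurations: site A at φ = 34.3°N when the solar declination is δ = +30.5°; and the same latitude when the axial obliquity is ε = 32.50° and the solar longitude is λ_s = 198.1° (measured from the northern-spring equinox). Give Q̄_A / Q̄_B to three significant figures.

Q̄_A / Q̄_B ≈ 1.81

— Configuration A (φ=+34.3°):
cos H₀ = −tan(+34.3°) tan(+30.500°) = -0.4018, H₀ = 1.9843 rad.
Bracket: H₀ sin φ sin δ + cos φ cos δ sin H₀ = 1.9843×0.56353×0.50754 + 0.82610×0.86163×0.91572 = 0.567538 + 0.651803 = 1.219341.
Q̄ = (S₀/π) × [bracket] = (2520/π) × 1.219341 = 978.08 W/m².
— Configuration B (φ=+34.3°):
Solar declination: sin δ = sin ε · sin λ_s = sin 32.50° × sin 198.1° = -0.16693, so δ = -9.609°.
cos H₀ = −tan(+34.3°) tan(-9.609°) = 0.1155, H₀ = 1.4550 rad.
Bracket: H₀ sin φ sin δ + cos φ cos δ sin H₀ = 1.4550×0.56353×-0.16693 + 0.82610×0.98597×0.99331 = -0.136872 + 0.809061 = 0.672189.
Q̄ = (S₀/π) × [bracket] = (2520/π) × 0.672189 = 539.19 W/m².
Ratio Q̄_A / Q̄_B = 978.08 / 539.19 = 1.814.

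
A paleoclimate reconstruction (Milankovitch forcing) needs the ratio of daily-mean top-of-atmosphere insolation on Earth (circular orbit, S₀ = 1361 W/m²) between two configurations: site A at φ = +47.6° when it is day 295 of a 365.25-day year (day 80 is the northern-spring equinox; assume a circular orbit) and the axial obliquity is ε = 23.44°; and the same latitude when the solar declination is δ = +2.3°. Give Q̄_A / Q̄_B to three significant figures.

— Configuration A (φ=+47.6°):
Solar longitude: λ_s = 360° × (295 − 80)/365.25 = 211.910°.
sin δ = sin 23.44° × sin 211.910° = -0.21026, so δ = -12.138°.
cos H₀ = −tan(+47.6°) tan(-12.138°) = 0.2355, H₀ = 1.3330 rad.
Bracket: H₀ sin φ sin δ + cos φ cos δ sin H₀ = 1.3330×0.73846×-0.21026 + 0.67430×0.97764×0.97187 = -0.206973 + 0.640679 = 0.433706.
Q̄ = (S₀/π) × [bracket] = (1361/π) × 0.433706 = 187.89 W/m².
— Configuration B (φ=+47.6°):
cos H₀ = −tan(+47.6°) tan(+2.300°) = -0.0440, H₀ = 1.6148 rad.
Bracket: H₀ sin φ sin δ + cos φ cos δ sin H₀ = 1.6148×0.73846×0.04013 + 0.67430×0.99919×0.99903 = 0.047854 + 0.673100 = 0.720954.
Q̄ = (S₀/π) × [bracket] = (1361/π) × 0.720954 = 312.33 W/m².
Ratio Q̄_A / Q̄_B = 187.89 / 312.33 = 0.6016.

Q̄_A / Q̄_B ≈ 0.602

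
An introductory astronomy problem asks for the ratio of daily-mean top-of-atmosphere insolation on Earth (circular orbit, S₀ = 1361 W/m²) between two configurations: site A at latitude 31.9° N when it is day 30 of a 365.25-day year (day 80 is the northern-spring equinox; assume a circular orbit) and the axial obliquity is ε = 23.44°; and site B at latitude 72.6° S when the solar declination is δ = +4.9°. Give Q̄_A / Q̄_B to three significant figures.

Q̄_A / Q̄_B ≈ 3.17

— Configuration A (φ=+31.9°):
Solar longitude: λ_s = 360° × (30 − 80)/365.25 = -49.281°, i.e. -49.281° + 360° = 310.719°.
sin δ = sin 23.44° × sin 310.719° = -0.30149, so δ = -17.547°.
cos H₀ = −tan(+31.9°) tan(-17.547°) = 0.1968, H₀ = 1.3727 rad.
Bracket: H₀ sin φ sin δ + cos φ cos δ sin H₀ = 1.3727×0.52844×-0.30149 + 0.84897×0.95347×0.98044 = -0.218698 + 0.793634 = 0.574936.
Q̄ = (S₀/π) × [bracket] = (1361/π) × 0.574936 = 249.07 W/m².
— Configuration B (φ=-72.6°):
cos H₀ = −tan(-72.6°) tan(+4.900°) = 0.2736, H₀ = 1.2937 rad.
Bracket: H₀ sin φ sin δ + cos φ cos δ sin H₀ = 1.2937×-0.95424×0.08542 + 0.29904×0.99635×0.96185 = -0.105451 + 0.286582 = 0.181131.
Q̄ = (S₀/π) × [bracket] = (1361/π) × 0.181131 = 78.470 W/m².
Ratio Q̄_A / Q̄_B = 249.07 / 78.470 = 3.174.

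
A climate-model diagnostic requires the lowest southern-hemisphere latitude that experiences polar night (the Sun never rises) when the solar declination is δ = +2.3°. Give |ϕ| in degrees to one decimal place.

Polar night requires cos h₀ = −tan ϕ tan δ ≥ 1, i.e. tan ϕ tan δ ≤ −1.
The boundary is |tan ϕ| · |tan δ| = 1, so |ϕ| = 90° − |δ| = 90° − 2.3° = 87.7° in the southern hemisphere.

|ϕ| = 87.7°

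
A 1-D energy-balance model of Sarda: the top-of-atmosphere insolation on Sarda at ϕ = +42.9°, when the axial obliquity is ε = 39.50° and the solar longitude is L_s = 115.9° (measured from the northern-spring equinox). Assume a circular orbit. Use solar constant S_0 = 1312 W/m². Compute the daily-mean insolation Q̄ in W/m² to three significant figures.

Q̄ ≈ 561 W/m²

Solar declination: sin δ = sin ε · sin L_s = sin 39.50° × sin 115.9° = 0.57219, so δ = +34.903°.
cos h₀ = −tan(+42.9°) tan(+34.903°) = -0.6483, h₀ = 2.2762 rad.
Bracket: h₀ sin ϕ sin δ + cos ϕ cos δ sin h₀ = 2.2762×0.68072×0.57219 + 0.73254×0.82012×0.76136 = 0.886583 + 0.457403 = 1.343986.
Q̄ = (S_0/π) × [bracket] = (1312/π) × 1.343986 = 561.3 W/m².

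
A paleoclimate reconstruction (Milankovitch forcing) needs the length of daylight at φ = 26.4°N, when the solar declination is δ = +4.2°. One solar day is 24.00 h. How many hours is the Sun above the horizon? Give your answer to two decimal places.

cos H₀ = −tan φ · tan δ = −tan(+26.4°) × tan(+4.200°) = -0.0365, so H₀ = 1.6073 rad = 92.09°.
Daylight = 2H₀/(2π) × 24.00 h = (1.6073/π) × 24.00 = 12.28 h.

12.28 h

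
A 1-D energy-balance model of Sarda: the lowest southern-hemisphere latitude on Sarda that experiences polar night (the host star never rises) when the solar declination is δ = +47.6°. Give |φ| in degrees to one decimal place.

Polar night requires cos H₀ = −tan φ tan δ ≥ 1, i.e. tan φ tan δ ≤ −1.
The boundary is |tan φ| · |tan δ| = 1, so |φ| = 90° − |δ| = 90° − 47.6° = 42.4° in the southern hemisphere.

|φ| = 42.4°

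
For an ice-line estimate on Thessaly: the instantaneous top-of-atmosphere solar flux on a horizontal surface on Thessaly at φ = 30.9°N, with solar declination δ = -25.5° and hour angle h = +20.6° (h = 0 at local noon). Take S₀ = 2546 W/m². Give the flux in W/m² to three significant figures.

1.28e+03 W/m²

cos θ_z = sin φ sin δ + cos φ cos δ cos h = -0.221085 + 0.724956 = 0.503871.
Flux = S₀ · cos θ_z = 2546 × 0.503871 = 1283 W/m².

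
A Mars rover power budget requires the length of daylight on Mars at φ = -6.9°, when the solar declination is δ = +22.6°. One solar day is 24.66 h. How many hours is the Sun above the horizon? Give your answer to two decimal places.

cos H₀ = −tan φ · tan δ = −tan(-6.9°) × tan(+22.600°) = 0.0504, so H₀ = 1.5204 rad = 87.11°.
Daylight = 2H₀/(2π) × 24.66 h = (1.5204/π) × 24.66 = 11.93 h.

11.93 h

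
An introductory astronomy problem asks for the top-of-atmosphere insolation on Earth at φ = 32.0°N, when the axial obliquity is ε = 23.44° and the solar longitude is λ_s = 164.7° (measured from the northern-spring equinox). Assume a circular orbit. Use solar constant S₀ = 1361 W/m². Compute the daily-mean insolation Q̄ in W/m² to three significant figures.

Solar declination: sin δ = sin ε · sin λ_s = sin 23.44° × sin 164.7° = 0.10497, so δ = +6.025°.
cos H₀ = −tan(+32.0°) tan(+6.025°) = -0.0660, H₀ = 1.6368 rad.
Bracket: H₀ sin φ sin δ + cos φ cos δ sin H₀ = 1.6368×0.52992×0.10497 + 0.84805×0.99448×0.99782 = 0.091048 + 0.841530 = 0.932578.
Q̄ = (S₀/π) × [bracket] = (1361/π) × 0.932578 = 404.0 W/m².

Q̄ ≈ 404 W/m²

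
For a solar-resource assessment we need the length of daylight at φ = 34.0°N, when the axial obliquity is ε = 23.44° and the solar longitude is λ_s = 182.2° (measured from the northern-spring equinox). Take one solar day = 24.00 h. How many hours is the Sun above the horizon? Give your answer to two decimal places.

11.92 h

Solar declination: sin δ = sin ε · sin λ_s = sin 23.44° × sin 182.2° = -0.01527, so δ = -0.875°.
cos H₀ = −tan φ · tan δ = −tan(+34.0°) × tan(-0.875°) = 0.0103, so H₀ = 1.5605 rad = 89.41°.
Daylight = 2H₀/(2π) × 24.00 h = (1.5605/π) × 24.00 = 11.92 h.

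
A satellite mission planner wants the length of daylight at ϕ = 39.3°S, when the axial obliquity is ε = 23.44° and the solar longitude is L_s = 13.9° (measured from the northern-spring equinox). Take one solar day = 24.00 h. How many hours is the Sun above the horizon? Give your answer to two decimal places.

Solar declination: sin δ = sin ε · sin L_s = sin 23.44° × sin 13.9° = 0.09556, so δ = +5.484°.
cos h₀ = −tan ϕ · tan δ = −tan(-39.3°) × tan(+5.484°) = 0.0786, so h₀ = 1.4921 rad = 85.49°.
Daylight = 2h₀/(2π) × 24.00 h = (1.4921/π) × 24.00 = 11.40 h.

11.40 h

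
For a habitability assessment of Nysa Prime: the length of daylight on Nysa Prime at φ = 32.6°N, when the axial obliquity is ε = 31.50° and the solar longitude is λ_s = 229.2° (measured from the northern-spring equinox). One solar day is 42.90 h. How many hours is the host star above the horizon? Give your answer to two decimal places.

17.64 h

Solar declination: sin δ = sin ε · sin λ_s = sin 31.50° × sin 229.2° = -0.39553, so δ = -23.299°.
cos H₀ = −tan φ · tan δ = −tan(+32.6°) × tan(-23.299°) = 0.2754, so H₀ = 1.2918 rad = 74.01°.
Daylight = 2H₀/(2π) × 42.90 h = (1.2918/π) × 42.90 = 17.64 h.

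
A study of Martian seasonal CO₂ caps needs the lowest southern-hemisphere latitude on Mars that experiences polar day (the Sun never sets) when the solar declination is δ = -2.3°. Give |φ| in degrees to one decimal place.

|φ| = 87.7°

Polar day requires cos H₀ = −tan φ tan δ ≤ −1, i.e. tan φ tan δ ≥ 1.
The boundary is |tan φ| · |tan δ| = 1, so |φ| = 90° − |δ| = 90° − 2.3° = 87.7° in the southern hemisphere.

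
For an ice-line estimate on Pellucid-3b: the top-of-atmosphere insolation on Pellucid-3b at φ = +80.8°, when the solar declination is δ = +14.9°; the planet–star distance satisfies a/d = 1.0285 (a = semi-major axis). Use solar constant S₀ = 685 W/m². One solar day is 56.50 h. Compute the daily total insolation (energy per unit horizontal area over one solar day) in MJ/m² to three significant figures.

37.4 MJ/m²

cos H₀ = −tan(+80.8°) tan(+14.900°) = -1.6428 ≤ −1 ⇒ polar day, H₀ = π.
Bracket: H₀ sin φ sin δ + cos φ cos δ sin H₀ = 3.1416×0.98714×0.25713 + 0.15988×0.96638×0.00000 = 0.797411 + 0.000000 = 0.797411.
Inverse-square distance factor (a/d)² = 1.0285² = 1.057812.
Q̄ = (S₀/π) × 1.057812 × [bracket] = (685/π) × 1.057812 × 0.797411 = 183.92 W/m².
Daily total = Q̄ × 56.50 h × 3600 s/h = 183.92 × 56.50 × 3600 / 10⁶ = 37.41 MJ/m².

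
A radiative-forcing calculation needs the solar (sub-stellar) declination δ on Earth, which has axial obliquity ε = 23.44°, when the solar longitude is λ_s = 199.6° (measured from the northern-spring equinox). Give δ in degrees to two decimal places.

sin δ = sin ε · sin λ_s = sin 23.44° × sin 199.6° = -0.133439.
δ = arcsin(-0.133439) = -7.67°.

δ = -7.67°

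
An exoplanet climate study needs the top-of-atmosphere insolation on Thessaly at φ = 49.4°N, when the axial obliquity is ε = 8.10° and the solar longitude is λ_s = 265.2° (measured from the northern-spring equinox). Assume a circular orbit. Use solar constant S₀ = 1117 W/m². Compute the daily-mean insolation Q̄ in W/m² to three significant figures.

Solar declination: sin δ = sin ε · sin λ_s = sin 8.10° × sin 265.2° = -0.14041, so δ = -8.071°.
cos H₀ = −tan(+49.4°) tan(-8.071°) = 0.1655, H₀ = 1.4046 rad.
Bracket: H₀ sin φ sin δ + cos φ cos δ sin H₀ = 1.4046×0.75927×-0.14041 + 0.65077×0.99009×0.98622 = -0.149743 + 0.635442 = 0.485699.
Q̄ = (S₀/π) × [bracket] = (1117/π) × 0.485699 = 172.7 W/m².

Q̄ ≈ 173 W/m²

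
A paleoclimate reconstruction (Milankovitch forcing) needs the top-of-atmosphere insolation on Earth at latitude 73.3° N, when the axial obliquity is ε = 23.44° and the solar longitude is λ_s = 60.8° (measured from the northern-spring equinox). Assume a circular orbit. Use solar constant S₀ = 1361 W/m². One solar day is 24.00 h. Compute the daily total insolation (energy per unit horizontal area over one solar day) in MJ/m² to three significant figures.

Solar declination: sin δ = sin ε · sin λ_s = sin 23.44° × sin 60.8° = 0.34724, so δ = +20.318°.
cos H₀ = −tan(+73.3°) tan(+20.318°) = -1.2342 ≤ −1 ⇒ polar day, H₀ = π.
Bracket: H₀ sin φ sin δ + cos φ cos δ sin H₀ = 3.1416×0.95782×0.34724 + 0.28736×0.93778×0.00000 = 1.044875 + 0.000000 = 1.044875.
Q̄ = (S₀/π) × [bracket] = (1361/π) × 1.044875 = 452.66 W/m².
Daily total = Q̄ × 24.00 h × 3600 s/h = 452.66 × 24.00 × 3600 / 10⁶ = 39.11 MJ/m².

39.1 MJ/m²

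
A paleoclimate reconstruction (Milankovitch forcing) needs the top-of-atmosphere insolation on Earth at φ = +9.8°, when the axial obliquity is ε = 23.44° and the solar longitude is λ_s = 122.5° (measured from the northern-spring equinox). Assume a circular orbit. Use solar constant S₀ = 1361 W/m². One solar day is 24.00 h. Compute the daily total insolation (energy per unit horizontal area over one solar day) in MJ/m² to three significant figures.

Solar declination: sin δ = sin ε · sin λ_s = sin 23.44° × sin 122.5° = 0.33549, so δ = +19.602°.
cos H₀ = −tan(+9.8°) tan(+19.602°) = -0.0615, H₀ = 1.6323 rad.
Bracket: H₀ sin φ sin δ + cos φ cos δ sin H₀ = 1.6323×0.17021×0.33549 + 0.98541×0.94204×0.99811 = 0.093210 + 0.926541 = 1.019751.
Q̄ = (S₀/π) × [bracket] = (1361/π) × 1.019751 = 441.78 W/m².
Daily total = Q̄ × 24.00 h × 3600 s/h = 441.78 × 24.00 × 3600 / 10⁶ = 38.17 MJ/m².

38.2 MJ/m²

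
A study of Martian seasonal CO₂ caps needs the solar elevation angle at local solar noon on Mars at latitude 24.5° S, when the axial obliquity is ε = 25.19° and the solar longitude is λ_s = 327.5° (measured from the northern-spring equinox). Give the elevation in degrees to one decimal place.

78.7°

Solar declination: sin δ = sin ε · sin λ_s = sin 25.19° × sin 327.5° = -0.22869, so δ = -13.220°.
At local noon the hour angle is zero, so the zenith angle equals |φ − δ| = |-24.5° − (-13.220°)| = 11.280°.
Elevation = 90° − 11.280° = 78.7°.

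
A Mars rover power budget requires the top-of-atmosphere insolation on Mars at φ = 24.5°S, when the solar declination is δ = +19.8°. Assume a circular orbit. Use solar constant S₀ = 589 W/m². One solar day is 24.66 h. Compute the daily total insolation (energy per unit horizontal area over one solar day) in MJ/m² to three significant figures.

cos H₀ = −tan(-24.5°) tan(+19.800°) = 0.1641, H₀ = 1.4060 rad.
Bracket: H₀ sin φ sin δ + cos φ cos δ sin H₀ = 1.4060×-0.41469×0.33874 + 0.90996×0.94088×0.98645 = -0.197504 + 0.844562 = 0.647058.
Q̄ = (S₀/π) × [bracket] = (589/π) × 0.647058 = 121.31 W/m².
Daily total = Q̄ × 24.66 h × 3600 s/h = 121.31 × 24.66 × 3600 / 10⁶ = 10.77 MJ/m².

10.8 MJ/m²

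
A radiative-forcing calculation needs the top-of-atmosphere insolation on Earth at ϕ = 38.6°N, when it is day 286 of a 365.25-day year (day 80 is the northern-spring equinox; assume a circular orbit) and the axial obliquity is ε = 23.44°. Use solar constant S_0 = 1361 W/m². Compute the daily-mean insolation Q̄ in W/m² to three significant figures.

Q̄ ≈ 271 W/m²

Solar longitude: L_s = 360° × (286 − 80)/365.25 = 203.039°.
sin δ = sin 23.44° × sin 203.039° = -0.15568, so δ = -8.956°.
cos h₀ = −tan(+38.6°) tan(-8.956°) = 0.1258, h₀ = 1.4447 rad.
Bracket: h₀ sin ϕ sin δ + cos ϕ cos δ sin h₀ = 1.4447×0.62388×-0.15568 + 0.78152×0.98781×0.99205 = -0.140317 + 0.765856 = 0.625539.
Q̄ = (S_0/π) × [bracket] = (1361/π) × 0.625539 = 271.0 W/m².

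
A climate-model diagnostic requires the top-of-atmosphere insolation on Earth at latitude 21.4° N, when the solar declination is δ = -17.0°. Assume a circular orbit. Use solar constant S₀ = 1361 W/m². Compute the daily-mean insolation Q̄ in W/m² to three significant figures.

cos H₀ = −tan(+21.4°) tan(-17.000°) = 0.1198, H₀ = 1.4507 rad.
Bracket: H₀ sin φ sin δ + cos φ cos δ sin H₀ = 1.4507×0.36488×-0.29237 + 0.93106×0.95630×0.99280 = -0.154761 + 0.883962 = 0.729201.
Q̄ = (S₀/π) × [bracket] = (1361/π) × 0.729201 = 315.9 W/m².

Q̄ ≈ 316 W/m²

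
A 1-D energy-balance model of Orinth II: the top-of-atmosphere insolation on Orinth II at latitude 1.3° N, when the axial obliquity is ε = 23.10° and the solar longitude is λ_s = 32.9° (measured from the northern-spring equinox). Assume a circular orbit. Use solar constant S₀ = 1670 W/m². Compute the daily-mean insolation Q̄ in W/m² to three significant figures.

Solar declination: sin δ = sin ε · sin λ_s = sin 23.10° × sin 32.9° = 0.21311, so δ = +12.305°.
cos H₀ = −tan(+1.3°) tan(+12.305°) = -0.0049, H₀ = 1.5757 rad.
Bracket: H₀ sin φ sin δ + cos φ cos δ sin H₀ = 1.5757×0.02269×0.21311 + 0.99974×0.97703×0.99999 = 0.007619 + 0.976766 = 0.984385.
Q̄ = (S₀/π) × [bracket] = (1670/π) × 0.984385 = 523.3 W/m².

Q̄ ≈ 523 W/m²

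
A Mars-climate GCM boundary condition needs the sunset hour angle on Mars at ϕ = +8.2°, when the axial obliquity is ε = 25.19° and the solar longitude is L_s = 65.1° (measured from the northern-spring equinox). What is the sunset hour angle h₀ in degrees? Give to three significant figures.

h₀ = 93.5°

Solar declination: sin δ = sin ε · sin L_s = sin 25.19° × sin 65.1° = 0.38606, so δ = +22.709°.
cos h₀ = −tan ϕ · tan δ = −tan(+8.2°) × tan(+22.709°) = -0.0603, so h₀ = 1.6311 rad = 93.46°.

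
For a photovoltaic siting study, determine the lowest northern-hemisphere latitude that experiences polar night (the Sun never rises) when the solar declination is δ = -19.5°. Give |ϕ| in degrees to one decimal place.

Polar night requires cos h₀ = −tan ϕ tan δ ≥ 1, i.e. tan ϕ tan δ ≤ −1.
The boundary is |tan ϕ| · |tan δ| = 1, so |ϕ| = 90° − |δ| = 90° − 19.5° = 70.5° in the northern hemisphere.

|ϕ| = 70.5°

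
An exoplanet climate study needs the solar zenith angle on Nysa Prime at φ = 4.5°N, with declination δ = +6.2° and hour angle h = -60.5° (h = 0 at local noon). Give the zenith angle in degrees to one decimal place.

θ_z = 60.2°

cos θ_z = sin φ sin δ + cos φ cos δ cos h = 0.008474 + 0.488034 = 0.496508.
θ_z = arccos(0.496508) = 60.2°.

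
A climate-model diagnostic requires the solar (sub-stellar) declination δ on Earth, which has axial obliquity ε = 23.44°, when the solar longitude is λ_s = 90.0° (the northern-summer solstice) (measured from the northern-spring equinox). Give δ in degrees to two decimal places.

δ = +23.44°

sin δ = sin ε · sin λ_s = sin 23.44° × sin 90.0° = 0.397789.
δ = arcsin(0.397789) = +23.44°.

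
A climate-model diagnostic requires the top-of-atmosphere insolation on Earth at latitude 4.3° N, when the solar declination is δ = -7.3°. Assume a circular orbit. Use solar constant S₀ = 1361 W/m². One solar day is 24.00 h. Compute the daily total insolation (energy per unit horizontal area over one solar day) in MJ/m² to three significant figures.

cos H₀ = −tan(+4.3°) tan(-7.300°) = 0.0096, H₀ = 1.5612 rad.
Bracket: H₀ sin φ sin δ + cos φ cos δ sin H₀ = 1.5612×0.07498×-0.12706 + 0.99719×0.99189×0.99995 = -0.014873 + 0.989053 = 0.974180.
Q̄ = (S₀/π) × [bracket] = (1361/π) × 0.974180 = 422.03 W/m².
Daily total = Q̄ × 24.00 h × 3600 s/h = 422.03 × 24.00 × 3600 / 10⁶ = 36.46 MJ/m².

36.5 MJ/m²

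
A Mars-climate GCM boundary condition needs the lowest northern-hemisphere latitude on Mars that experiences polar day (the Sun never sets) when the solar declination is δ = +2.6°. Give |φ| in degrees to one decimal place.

Polar day requires cos H₀ = −tan φ tan δ ≤ −1, i.e. tan φ tan δ ≥ 1.
The boundary is |tan φ| · |tan δ| = 1, so |φ| = 90° − |δ| = 90° − 2.6° = 87.4° in the northern hemisphere.

|φ| = 87.4°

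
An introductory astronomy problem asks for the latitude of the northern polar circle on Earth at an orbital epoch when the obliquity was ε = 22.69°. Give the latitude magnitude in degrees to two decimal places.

The polar circle is the lowest latitude that experiences at least one full rotation of continuous daylight at the northern-summer solstice; it lies at |φ| = 90° − ε = 90° − 22.69° = 67.31°.

67.31°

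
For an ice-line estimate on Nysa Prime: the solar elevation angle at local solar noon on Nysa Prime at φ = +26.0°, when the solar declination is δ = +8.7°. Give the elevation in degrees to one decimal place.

72.7°

At local noon the hour angle is zero, so the zenith angle equals |φ − δ| = |+26.0° − (+8.700°)| = 17.300°.
Elevation = 90° − 17.300° = 72.7°.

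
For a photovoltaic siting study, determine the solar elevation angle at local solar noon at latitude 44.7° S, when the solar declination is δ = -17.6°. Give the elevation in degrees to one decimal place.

At local noon the hour angle is zero, so the zenith angle equals |ϕ − δ| = |-44.7° − (-17.600°)| = 27.100°.
Elevation = 90° − 27.100° = 62.9°.

62.9°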